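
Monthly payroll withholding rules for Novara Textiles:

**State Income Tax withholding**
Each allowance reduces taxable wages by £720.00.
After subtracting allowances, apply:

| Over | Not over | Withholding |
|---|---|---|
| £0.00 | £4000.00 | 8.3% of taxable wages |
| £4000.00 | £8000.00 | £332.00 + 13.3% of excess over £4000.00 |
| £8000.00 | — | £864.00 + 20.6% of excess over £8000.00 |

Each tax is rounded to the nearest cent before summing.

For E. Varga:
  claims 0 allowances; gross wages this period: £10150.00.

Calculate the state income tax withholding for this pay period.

State Income Tax: taxable = £10150.00
  £864.00 + 20.6% × (£10150.00 − £8000.00) = £864.00 + 20.6% × £2150.00 = £1306.90

£1306.90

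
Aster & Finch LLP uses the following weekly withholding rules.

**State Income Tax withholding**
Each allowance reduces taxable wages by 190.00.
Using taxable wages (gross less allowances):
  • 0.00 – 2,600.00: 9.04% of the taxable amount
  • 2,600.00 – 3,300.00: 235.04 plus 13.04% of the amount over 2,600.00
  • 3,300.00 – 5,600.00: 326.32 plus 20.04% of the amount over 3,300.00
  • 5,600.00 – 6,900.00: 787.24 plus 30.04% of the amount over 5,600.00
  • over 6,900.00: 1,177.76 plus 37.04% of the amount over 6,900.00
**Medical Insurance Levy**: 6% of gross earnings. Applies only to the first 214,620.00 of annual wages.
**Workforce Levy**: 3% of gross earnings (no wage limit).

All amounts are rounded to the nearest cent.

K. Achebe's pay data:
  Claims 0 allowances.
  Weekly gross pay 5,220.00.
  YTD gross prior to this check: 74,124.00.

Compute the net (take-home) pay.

State Income Tax: taxable = 5,220.00
  326.32 + 20.04% × (5,220.00 − 3,300.00) = 326.32 + 20.04% × 1,920.00 = 711.09
Medical Insurance Levy: 6% × 5,220.00 = 313.20
Workforce Levy: 3% × 5,220.00 = 156.60
Total withheld: 711.09 + 313.20 + 156.60 = 1,180.89
Net pay: 5,220.00 − 1,180.89 = 4,039.11

4,039.11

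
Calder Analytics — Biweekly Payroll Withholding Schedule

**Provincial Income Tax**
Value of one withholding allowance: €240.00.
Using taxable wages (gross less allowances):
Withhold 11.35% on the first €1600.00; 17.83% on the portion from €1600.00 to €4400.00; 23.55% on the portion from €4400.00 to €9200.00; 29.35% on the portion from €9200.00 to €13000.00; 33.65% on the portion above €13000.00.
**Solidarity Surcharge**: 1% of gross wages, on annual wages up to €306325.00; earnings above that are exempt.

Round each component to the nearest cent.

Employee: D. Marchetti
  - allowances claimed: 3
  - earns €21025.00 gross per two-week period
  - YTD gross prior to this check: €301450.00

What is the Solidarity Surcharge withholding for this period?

€48.75

Solidarity Surcharge: cap €306325.00 − YTD €301450.00 = €4875.00 subject; 1% × €4875.00 = €48.75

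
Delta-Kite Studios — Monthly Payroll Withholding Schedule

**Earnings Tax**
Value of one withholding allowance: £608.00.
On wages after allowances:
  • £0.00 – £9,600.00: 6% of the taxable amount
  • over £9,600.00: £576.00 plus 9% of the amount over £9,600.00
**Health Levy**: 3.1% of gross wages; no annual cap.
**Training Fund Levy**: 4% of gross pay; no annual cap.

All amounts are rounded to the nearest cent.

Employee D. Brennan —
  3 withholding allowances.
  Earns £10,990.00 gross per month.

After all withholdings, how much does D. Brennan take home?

Earnings Tax: taxable = £10,990.00 − 3×£608.00 = £9,166.00
  6% × £9,166.00 = £549.96
Health Levy: 3.1% × £10,990.00 = £340.69
Training Fund Levy: 4% × £10,990.00 = £439.60
Total withheld: £549.96 + £340.69 + £439.60 = £1,330.25
Net pay: £10,990.00 − £1,330.25 = £9,659.75

£9,659.75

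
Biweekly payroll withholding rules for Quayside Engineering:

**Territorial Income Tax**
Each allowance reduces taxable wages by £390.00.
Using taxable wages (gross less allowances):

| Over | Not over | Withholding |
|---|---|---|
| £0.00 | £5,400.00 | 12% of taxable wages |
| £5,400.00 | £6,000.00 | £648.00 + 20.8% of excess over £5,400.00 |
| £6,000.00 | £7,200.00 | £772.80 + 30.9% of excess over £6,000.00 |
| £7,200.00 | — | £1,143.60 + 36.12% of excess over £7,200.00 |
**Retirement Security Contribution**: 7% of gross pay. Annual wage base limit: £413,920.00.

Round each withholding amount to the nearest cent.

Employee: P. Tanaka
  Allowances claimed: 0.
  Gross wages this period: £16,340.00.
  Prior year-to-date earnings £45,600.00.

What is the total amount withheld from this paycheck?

£5,588.77

Territorial Income Tax: taxable = £16,340.00
  £1,143.60 + 36.12% × (£16,340.00 − £7,200.00) = £1,143.60 + 36.12% × £9,140.00 = £4,444.97
Retirement Security Contribution: 7% × £16,340.00 = £1,143.80
Total: £4,444.97 + £1,143.80 = £5,588.77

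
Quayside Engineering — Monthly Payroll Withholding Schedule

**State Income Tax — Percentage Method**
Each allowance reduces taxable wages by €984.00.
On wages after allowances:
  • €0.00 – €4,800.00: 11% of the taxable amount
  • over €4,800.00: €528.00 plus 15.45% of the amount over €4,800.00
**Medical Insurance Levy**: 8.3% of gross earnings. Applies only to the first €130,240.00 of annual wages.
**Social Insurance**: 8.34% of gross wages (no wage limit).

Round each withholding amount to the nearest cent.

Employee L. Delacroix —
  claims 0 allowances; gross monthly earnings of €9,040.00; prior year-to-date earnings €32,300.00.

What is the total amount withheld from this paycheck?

State Income Tax: taxable = €9,040.00
  €528.00 + 15.45% × (€9,040.00 − €4,800.00) = €528.00 + 15.45% × €4,240.00 = €1,183.08
Medical Insurance Levy: 8.3% × €9,040.00 = €750.32
Social Insurance: 8.34% × €9,040.00 = €753.94
Total: €1,183.08 + €750.32 + €753.94 = €2,687.34

€2,687.34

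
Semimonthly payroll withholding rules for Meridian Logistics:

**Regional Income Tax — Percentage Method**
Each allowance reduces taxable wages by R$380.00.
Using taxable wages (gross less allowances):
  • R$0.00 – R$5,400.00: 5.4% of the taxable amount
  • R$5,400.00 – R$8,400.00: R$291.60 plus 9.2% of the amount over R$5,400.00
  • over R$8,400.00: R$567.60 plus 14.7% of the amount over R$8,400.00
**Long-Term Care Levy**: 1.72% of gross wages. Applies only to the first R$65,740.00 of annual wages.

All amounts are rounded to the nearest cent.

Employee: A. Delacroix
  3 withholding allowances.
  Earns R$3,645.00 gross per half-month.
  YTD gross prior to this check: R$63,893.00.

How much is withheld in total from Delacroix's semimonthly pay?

Regional Income Tax: taxable = R$3,645.00 − 3×R$380.00 = R$2,505.00
  5.4% × R$2,505.00 = R$135.27
Long-Term Care Levy: cap R$65,740.00 − YTD R$63,893.00 = R$1,847.00 subject; 1.72% × R$1,847.00 = R$31.77
Total: R$135.27 + R$31.77 = R$167.04

R$167.04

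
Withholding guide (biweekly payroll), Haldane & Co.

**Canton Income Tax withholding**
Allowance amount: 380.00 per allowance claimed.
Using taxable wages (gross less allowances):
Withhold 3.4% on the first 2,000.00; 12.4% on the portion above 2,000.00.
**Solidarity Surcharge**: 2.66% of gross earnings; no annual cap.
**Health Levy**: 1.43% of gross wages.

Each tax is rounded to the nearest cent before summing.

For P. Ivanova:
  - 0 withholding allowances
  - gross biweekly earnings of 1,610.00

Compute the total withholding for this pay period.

120.59

Canton Income Tax: taxable = 1,610.00
  3.4% × 1,610.00 = 54.74
Solidarity Surcharge: 2.66% × 1,610.00 = 42.83
Health Levy: 1.43% × 1,610.00 = 23.02
Total: 54.74 + 42.83 + 23.02 = 120.59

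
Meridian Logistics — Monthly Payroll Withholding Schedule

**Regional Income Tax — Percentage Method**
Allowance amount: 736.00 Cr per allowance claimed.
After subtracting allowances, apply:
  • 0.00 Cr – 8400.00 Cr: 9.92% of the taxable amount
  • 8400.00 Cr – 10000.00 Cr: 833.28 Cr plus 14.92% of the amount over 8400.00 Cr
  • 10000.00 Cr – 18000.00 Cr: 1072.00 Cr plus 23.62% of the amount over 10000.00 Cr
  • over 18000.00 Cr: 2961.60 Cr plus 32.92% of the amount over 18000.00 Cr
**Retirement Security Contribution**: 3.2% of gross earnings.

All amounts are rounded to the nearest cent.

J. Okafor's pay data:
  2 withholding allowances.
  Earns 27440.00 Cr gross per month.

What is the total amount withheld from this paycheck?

Regional Income Tax: taxable = 27440.00 Cr − 2×736.00 Cr = 25968.00 Cr
  2961.60 Cr + 32.92% × (25968.00 Cr − 18000.00 Cr) = 2961.60 Cr + 32.92% × 7968.00 Cr = 5584.67 Cr
Retirement Security Contribution: 3.2% × 27440.00 Cr = 878.08 Cr
Total: 5584.67 Cr + 878.08 Cr = 6462.75 Cr

6462.75 Cr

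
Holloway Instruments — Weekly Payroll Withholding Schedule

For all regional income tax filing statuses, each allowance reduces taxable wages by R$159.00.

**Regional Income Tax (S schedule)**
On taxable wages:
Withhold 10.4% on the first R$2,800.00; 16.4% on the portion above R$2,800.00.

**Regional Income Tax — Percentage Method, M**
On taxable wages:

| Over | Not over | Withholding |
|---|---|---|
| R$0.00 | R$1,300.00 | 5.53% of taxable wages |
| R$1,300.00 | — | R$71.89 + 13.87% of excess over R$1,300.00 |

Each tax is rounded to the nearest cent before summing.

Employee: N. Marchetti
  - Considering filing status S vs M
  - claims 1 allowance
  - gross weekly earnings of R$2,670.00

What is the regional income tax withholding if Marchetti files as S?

R$261.14

Regional Income Tax (S): taxable = R$2,670.00 − 1×R$159.00 = R$2,511.00
  10.4% × R$2,511.00 = R$261.14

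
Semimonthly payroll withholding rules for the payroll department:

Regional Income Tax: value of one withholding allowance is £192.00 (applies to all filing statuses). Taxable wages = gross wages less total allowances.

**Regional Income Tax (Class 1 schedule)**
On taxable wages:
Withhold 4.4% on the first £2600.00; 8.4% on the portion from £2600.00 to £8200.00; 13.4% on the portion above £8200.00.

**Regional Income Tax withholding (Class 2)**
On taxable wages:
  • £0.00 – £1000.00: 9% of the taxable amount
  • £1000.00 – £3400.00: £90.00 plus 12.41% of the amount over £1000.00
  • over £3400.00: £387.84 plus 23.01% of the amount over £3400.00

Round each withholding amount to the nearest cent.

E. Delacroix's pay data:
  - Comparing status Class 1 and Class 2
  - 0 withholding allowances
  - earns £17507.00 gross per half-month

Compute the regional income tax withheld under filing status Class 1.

Regional Income Tax (Class 1): taxable = £17507.00
  £584.80 + 13.4% × (£17507.00 − £8200.00) = £584.80 + 13.4% × £9307.00 = £1831.94

£1831.94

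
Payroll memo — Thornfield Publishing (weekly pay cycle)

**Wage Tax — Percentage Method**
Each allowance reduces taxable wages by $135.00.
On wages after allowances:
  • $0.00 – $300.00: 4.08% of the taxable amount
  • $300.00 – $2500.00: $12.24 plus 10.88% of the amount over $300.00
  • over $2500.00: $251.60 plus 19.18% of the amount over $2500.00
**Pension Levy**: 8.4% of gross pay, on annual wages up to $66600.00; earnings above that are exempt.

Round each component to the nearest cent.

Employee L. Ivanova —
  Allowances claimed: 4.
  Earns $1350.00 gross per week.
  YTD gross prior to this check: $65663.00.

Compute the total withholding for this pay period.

$146.44

Wage Tax: taxable = $1350.00 − 4×$135.00 = $810.00
  $12.24 + 10.88% × ($810.00 − $300.00) = $12.24 + 10.88% × $510.00 = $67.73
Pension Levy: cap $66600.00 − YTD $65663.00 = $937.00 subject; 8.4% × $937.00 = $78.71
Total: $67.73 + $78.71 = $146.44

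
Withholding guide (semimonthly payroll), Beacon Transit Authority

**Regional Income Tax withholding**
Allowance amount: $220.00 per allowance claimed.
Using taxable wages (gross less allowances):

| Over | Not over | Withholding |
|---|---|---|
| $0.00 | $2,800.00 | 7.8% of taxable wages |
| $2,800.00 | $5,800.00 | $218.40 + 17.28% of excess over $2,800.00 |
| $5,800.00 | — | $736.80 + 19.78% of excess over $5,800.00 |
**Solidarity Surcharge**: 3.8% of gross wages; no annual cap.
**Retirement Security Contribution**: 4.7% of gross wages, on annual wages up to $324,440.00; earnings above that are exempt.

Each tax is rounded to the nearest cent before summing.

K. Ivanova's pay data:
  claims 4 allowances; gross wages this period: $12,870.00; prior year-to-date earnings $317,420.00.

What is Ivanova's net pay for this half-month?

$10,089.82

Regional Income Tax: taxable = $12,870.00 − 4×$220.00 = $11,990.00
  $736.80 + 19.78% × ($11,990.00 − $5,800.00) = $736.80 + 19.78% × $6,190.00 = $1,961.18
Solidarity Surcharge: 3.8% × $12,870.00 = $489.06
Retirement Security Contribution: cap $324,440.00 − YTD $317,420.00 = $7,020.00 subject; 4.7% × $7,020.00 = $329.94
Total withheld: $1,961.18 + $489.06 + $329.94 = $2,780.18
Net pay: $12,870.00 − $2,780.18 = $10,089.82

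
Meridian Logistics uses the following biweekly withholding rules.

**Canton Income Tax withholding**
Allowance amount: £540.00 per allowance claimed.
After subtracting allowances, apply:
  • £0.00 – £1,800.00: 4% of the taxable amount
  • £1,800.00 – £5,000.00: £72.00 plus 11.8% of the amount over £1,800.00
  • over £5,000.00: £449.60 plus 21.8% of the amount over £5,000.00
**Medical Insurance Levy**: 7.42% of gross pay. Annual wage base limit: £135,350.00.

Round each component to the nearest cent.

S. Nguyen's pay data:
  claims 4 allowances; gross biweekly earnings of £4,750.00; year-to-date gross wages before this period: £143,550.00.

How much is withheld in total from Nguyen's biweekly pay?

£165.22

Canton Income Tax: taxable = £4,750.00 − 4×£540.00 = £2,590.00
  £72.00 + 11.8% × (£2,590.00 − £1,800.00) = £72.00 + 11.8% × £790.00 = £165.22
Medical Insurance Levy: YTD £143,550.00 ≥ cap £135,350.00 → £0.00
Total: £165.22 + £0.00 = £165.22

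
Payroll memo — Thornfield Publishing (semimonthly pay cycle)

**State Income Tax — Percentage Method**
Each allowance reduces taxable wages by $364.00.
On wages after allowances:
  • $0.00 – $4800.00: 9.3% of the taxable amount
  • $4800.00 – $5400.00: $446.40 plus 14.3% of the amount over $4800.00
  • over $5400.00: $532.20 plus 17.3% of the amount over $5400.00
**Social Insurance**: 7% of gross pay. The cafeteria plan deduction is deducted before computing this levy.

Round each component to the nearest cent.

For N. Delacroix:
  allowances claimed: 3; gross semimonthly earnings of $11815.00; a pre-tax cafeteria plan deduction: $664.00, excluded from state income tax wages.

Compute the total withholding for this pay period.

$2118.78

State Income Tax: taxable = $11815.00 − $664.00 − 3×$364.00 = $10059.00
  $532.20 + 17.3% × ($10059.00 − $5400.00) = $532.20 + 17.3% × $4659.00 = $1338.21
Social Insurance: 7% × $11151.00 = $780.57
Total: $1338.21 + $780.57 = $2118.78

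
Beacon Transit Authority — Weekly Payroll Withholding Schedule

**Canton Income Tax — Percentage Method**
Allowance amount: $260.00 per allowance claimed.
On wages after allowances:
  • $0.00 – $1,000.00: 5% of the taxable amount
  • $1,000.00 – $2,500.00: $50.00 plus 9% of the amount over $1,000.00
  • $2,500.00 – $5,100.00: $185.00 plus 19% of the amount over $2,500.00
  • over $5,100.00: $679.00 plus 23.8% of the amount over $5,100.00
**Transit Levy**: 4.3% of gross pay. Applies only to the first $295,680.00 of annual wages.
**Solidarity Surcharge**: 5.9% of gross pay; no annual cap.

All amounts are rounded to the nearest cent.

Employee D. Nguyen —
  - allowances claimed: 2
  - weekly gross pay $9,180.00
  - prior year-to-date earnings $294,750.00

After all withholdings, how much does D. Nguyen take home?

Canton Income Tax: taxable = $9,180.00 − 2×$260.00 = $8,660.00
  $679.00 + 23.8% × ($8,660.00 − $5,100.00) = $679.00 + 23.8% × $3,560.00 = $1,526.28
Transit Levy: cap $295,680.00 − YTD $294,750.00 = $930.00 subject; 4.3% × $930.00 = $39.99
Solidarity Surcharge: 5.9% × $9,180.00 = $541.62
Total withheld: $1,526.28 + $39.99 + $541.62 = $2,107.89
Net pay: $9,180.00 − $2,107.89 = $7,072.11

$7,072.11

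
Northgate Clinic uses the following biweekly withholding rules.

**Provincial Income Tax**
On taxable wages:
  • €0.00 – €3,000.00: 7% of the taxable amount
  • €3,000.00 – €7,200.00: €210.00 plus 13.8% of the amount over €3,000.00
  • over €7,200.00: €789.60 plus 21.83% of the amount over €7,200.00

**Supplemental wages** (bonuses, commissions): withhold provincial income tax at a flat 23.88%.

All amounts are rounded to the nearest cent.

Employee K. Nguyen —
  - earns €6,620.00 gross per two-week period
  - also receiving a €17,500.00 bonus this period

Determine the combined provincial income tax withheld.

Provincial Income Tax: taxable = €6,620.00
  €210.00 + 13.8% × (€6,620.00 − €3,000.00) = €210.00 + 13.8% × €3,620.00 = €709.56
Supplemental (23.88% flat on bonus): 23.88% × €17,500.00 = €4,179.00
Total provincial income tax: €709.56 + €4,179.00 = €4,888.56

€4,888.56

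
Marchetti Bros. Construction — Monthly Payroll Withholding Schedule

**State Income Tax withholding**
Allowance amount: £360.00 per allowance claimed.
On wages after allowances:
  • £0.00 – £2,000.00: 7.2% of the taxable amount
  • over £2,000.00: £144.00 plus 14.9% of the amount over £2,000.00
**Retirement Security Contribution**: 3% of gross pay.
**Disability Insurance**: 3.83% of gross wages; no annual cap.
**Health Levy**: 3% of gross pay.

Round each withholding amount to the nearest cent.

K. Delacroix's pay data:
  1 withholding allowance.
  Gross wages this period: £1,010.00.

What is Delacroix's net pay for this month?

State Income Tax: taxable = £1,010.00 − 1×£360.00 = £650.00
  7.2% × £650.00 = £46.80
Retirement Security Contribution: 3% × £1,010.00 = £30.30
Disability Insurance: 3.83% × £1,010.00 = £38.68
Health Levy: 3% × £1,010.00 = £30.30
Total withheld: £46.80 + £30.30 + £38.68 + £30.30 = £146.08
Net pay: £1,010.00 − £146.08 = £863.92

£863.92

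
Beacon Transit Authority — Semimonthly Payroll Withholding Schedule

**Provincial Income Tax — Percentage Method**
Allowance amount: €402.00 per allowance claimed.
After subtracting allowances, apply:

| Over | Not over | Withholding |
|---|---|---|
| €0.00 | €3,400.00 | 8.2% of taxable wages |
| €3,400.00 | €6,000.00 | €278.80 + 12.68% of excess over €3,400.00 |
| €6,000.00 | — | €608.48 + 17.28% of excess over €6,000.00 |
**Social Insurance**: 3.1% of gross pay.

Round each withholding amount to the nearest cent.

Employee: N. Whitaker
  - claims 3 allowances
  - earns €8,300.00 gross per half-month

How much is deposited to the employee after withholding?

Provincial Income Tax: taxable = €8,300.00 − 3×€402.00 = €7,094.00
  €608.48 + 17.28% × (€7,094.00 − €6,000.00) = €608.48 + 17.28% × €1,094.00 = €797.52
Social Insurance: 3.1% × €8,300.00 = €257.30
Total withheld: €797.52 + €257.30 = €1,054.82
Net pay: €8,300.00 − €1,054.82 = €7,245.18

€7,245.18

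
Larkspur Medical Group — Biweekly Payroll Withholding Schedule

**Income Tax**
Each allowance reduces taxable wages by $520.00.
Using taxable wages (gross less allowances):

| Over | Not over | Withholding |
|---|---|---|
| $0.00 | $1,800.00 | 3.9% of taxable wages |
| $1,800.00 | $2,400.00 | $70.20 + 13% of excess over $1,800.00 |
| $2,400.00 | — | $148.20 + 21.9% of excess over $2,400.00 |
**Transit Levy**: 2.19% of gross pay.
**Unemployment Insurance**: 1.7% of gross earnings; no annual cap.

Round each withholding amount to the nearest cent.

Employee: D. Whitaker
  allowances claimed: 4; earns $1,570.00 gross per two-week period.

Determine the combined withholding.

$61.07

Income Tax: taxable = $1,570.00 − 4×$520.00 = $-510.00
  Taxable ≤ 0 → $0.00
Transit Levy: 2.19% × $1,570.00 = $34.38
Unemployment Insurance: 1.7% × $1,570.00 = $26.69
Total: $0.00 + $34.38 + $26.69 = $61.07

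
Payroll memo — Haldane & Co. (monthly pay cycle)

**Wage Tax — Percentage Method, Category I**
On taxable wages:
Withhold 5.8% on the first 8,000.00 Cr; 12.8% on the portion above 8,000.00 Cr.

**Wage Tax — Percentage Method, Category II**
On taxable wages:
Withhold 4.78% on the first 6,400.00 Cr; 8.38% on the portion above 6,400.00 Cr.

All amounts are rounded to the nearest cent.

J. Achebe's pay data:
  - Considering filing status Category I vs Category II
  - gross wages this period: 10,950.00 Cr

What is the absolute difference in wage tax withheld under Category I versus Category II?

Wage Tax (Category I): taxable = 10,950.00 Cr
  464.00 Cr + 12.8% × (10,950.00 Cr − 8,000.00 Cr) = 464.00 Cr + 12.8% × 2,950.00 Cr = 841.60 Cr
Wage Tax (Category II): taxable = 10,950.00 Cr
  305.92 Cr + 8.38% × (10,950.00 Cr − 6,400.00 Cr) = 305.92 Cr + 8.38% × 4,550.00 Cr = 687.21 Cr
Difference: |841.60 Cr − 687.21 Cr| = 154.39 Cr (higher under Category I)

154.39 Cr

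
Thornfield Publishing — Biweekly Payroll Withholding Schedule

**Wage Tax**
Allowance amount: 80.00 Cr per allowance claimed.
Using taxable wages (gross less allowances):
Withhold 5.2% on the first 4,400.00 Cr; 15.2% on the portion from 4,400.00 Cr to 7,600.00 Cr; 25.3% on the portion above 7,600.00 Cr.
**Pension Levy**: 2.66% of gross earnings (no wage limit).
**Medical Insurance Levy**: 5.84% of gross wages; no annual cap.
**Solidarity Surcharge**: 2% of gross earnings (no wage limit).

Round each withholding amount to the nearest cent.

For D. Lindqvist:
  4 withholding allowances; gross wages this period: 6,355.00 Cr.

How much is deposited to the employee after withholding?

5,210.41 Cr

Wage Tax: taxable = 6,355.00 Cr − 4×80.00 Cr = 6,035.00 Cr
  228.80 Cr + 15.2% × (6,035.00 Cr − 4,400.00 Cr) = 228.80 Cr + 15.2% × 1,635.00 Cr = 477.32 Cr
Pension Levy: 2.66% × 6,355.00 Cr = 169.04 Cr
Medical Insurance Levy: 5.84% × 6,355.00 Cr = 371.13 Cr
Solidarity Surcharge: 2% × 6,355.00 Cr = 127.10 Cr
Total withheld: 477.32 Cr + 169.04 Cr + 371.13 Cr + 127.10 Cr = 1,144.59 Cr
Net pay: 6,355.00 Cr − 1,144.59 Cr = 5,210.41 Cr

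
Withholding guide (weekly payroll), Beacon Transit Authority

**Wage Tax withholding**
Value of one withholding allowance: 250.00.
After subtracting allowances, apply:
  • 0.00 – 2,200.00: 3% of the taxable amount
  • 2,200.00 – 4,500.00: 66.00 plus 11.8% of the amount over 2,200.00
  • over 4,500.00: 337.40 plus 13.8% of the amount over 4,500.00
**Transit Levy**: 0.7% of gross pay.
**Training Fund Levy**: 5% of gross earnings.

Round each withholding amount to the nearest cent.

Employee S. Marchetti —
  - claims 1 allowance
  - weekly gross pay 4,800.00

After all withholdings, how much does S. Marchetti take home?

Wage Tax: taxable = 4,800.00 − 1×250.00 = 4,550.00
  337.40 + 13.8% × (4,550.00 − 4,500.00) = 337.40 + 13.8% × 50.00 = 344.30
Transit Levy: 0.7% × 4,800.00 = 33.60
Training Fund Levy: 5% × 4,800.00 = 240.00
Total withheld: 344.30 + 33.60 + 240.00 = 617.90
Net pay: 4,800.00 − 617.90 = 4,182.10

4,182.10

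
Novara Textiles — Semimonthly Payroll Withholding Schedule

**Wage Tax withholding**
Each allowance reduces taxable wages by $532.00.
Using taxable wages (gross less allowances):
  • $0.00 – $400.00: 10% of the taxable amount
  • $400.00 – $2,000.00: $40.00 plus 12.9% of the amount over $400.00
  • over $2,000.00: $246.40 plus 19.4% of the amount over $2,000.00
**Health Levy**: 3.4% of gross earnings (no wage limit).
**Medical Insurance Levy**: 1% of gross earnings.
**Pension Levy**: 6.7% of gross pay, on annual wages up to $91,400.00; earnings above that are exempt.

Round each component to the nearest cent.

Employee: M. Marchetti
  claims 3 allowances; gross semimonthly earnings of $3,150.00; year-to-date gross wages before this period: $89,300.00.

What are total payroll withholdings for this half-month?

Wage Tax: taxable = $3,150.00 − 3×$532.00 = $1,554.00
  $40.00 + 12.9% × ($1,554.00 − $400.00) = $40.00 + 12.9% × $1,154.00 = $188.87
Health Levy: 3.4% × $3,150.00 = $107.10
Medical Insurance Levy: 1% × $3,150.00 = $31.50
Pension Levy: cap $91,400.00 − YTD $89,300.00 = $2,100.00 subject; 6.7% × $2,100.00 = $140.70
Total: $188.87 + $107.10 + $31.50 + $140.70 = $468.17

$468.17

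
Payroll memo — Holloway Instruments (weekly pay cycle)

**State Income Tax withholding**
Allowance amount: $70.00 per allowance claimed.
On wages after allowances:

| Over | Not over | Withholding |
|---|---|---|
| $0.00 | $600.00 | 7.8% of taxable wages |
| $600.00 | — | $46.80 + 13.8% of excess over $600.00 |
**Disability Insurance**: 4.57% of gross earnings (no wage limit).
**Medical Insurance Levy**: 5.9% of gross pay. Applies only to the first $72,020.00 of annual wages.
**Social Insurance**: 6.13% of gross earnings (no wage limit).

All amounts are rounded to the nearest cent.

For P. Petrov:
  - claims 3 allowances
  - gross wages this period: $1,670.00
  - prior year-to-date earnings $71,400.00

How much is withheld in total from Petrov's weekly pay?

State Income Tax: taxable = $1,670.00 − 3×$70.00 = $1,460.00
  $46.80 + 13.8% × ($1,460.00 − $600.00) = $46.80 + 13.8% × $860.00 = $165.48
Disability Insurance: 4.57% × $1,670.00 = $76.32
Medical Insurance Levy: cap $72,020.00 − YTD $71,400.00 = $620.00 subject; 5.9% × $620.00 = $36.58
Social Insurance: 6.13% × $1,670.00 = $102.37
Total: $165.48 + $76.32 + $36.58 + $102.37 = $380.75

$380.75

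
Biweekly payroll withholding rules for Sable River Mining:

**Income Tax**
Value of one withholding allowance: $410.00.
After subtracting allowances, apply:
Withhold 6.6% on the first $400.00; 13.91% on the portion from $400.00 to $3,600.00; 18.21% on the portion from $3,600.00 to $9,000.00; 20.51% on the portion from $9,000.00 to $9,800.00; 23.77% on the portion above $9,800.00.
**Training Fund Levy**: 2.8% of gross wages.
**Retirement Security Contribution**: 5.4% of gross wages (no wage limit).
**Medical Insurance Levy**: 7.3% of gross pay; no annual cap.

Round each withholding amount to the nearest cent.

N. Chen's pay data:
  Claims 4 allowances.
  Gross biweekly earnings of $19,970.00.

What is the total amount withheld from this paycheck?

$6,741.87

Income Tax: taxable = $19,970.00 − 4×$410.00 = $18,330.00
  $1,618.94 + 23.77% × ($18,330.00 − $9,800.00) = $1,618.94 + 23.77% × $8,530.00 = $3,646.52
Training Fund Levy: 2.8% × $19,970.00 = $559.16
Retirement Security Contribution: 5.4% × $19,970.00 = $1,078.38
Medical Insurance Levy: 7.3% × $19,970.00 = $1,457.81
Total: $3,646.52 + $559.16 + $1,078.38 + $1,457.81 = $6,741.87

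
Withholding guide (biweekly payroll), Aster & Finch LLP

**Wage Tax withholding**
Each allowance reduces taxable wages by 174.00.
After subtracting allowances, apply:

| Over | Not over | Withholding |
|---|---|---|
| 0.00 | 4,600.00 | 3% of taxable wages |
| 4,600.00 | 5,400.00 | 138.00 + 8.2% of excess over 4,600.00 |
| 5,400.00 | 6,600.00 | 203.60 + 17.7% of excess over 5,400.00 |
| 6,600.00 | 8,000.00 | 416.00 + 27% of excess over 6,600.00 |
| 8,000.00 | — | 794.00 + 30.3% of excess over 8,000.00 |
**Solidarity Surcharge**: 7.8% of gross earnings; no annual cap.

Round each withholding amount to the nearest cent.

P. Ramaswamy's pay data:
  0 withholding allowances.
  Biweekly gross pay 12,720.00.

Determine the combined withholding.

3,216.32

Wage Tax: taxable = 12,720.00
  794.00 + 30.3% × (12,720.00 − 8,000.00) = 794.00 + 30.3% × 4,720.00 = 2,224.16
Solidarity Surcharge: 7.8% × 12,720.00 = 992.16
Total: 2,224.16 + 992.16 = 3,216.32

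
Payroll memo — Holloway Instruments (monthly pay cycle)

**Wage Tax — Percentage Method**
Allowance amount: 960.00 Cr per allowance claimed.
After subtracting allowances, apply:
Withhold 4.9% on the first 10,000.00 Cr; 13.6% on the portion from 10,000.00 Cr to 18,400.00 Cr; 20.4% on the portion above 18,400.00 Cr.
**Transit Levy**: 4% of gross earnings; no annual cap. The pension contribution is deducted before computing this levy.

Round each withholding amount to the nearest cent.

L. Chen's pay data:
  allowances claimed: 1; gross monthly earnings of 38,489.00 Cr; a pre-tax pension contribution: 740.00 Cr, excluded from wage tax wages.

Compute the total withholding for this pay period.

6,893.72 Cr

Wage Tax: taxable = 38,489.00 Cr − 740.00 Cr − 1×960.00 Cr = 36,789.00 Cr
  1,632.40 Cr + 20.4% × (36,789.00 Cr − 18,400.00 Cr) = 1,632.40 Cr + 20.4% × 18,389.00 Cr = 5,383.76 Cr
Transit Levy: 4% × 37,749.00 Cr = 1,509.96 Cr
Total: 5,383.76 Cr + 1,509.96 Cr = 6,893.72 Cr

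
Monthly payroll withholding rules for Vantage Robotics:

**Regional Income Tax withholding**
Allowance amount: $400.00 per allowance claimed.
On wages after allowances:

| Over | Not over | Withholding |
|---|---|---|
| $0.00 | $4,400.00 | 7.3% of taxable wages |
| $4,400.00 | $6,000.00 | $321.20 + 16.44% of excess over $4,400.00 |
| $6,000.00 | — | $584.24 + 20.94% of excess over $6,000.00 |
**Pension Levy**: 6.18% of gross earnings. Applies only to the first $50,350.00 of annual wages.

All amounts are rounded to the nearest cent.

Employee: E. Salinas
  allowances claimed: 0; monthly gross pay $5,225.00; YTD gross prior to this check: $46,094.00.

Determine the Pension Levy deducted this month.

$263.02

Pension Levy: cap $50,350.00 − YTD $46,094.00 = $4,256.00 subject; 6.18% × $4,256.00 = $263.02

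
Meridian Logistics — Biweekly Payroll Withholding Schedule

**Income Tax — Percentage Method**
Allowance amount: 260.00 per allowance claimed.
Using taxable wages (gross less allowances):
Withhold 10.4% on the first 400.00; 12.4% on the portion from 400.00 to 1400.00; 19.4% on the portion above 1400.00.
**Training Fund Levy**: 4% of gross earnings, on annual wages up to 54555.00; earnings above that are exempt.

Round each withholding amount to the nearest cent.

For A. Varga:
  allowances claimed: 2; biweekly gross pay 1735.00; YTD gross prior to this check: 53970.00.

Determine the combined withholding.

166.06

Income Tax: taxable = 1735.00 − 2×260.00 = 1215.00
  41.60 + 12.4% × (1215.00 − 400.00) = 41.60 + 12.4% × 815.00 = 142.66
Training Fund Levy: cap 54555.00 − YTD 53970.00 = 585.00 subject; 4% × 585.00 = 23.40
Total: 142.66 + 23.40 = 166.06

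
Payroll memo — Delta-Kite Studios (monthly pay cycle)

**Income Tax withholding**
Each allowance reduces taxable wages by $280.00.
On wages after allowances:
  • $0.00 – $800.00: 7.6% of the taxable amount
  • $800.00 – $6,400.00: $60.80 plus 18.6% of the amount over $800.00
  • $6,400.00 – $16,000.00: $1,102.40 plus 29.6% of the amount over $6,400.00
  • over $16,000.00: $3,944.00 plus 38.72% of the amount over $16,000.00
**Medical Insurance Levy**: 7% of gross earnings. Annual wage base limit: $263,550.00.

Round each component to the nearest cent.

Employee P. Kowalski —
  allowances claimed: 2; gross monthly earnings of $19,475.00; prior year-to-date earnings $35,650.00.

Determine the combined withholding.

Income Tax: taxable = $19,475.00 − 2×$280.00 = $18,915.00
  $3,944.00 + 38.72% × ($18,915.00 − $16,000.00) = $3,944.00 + 38.72% × $2,915.00 = $5,072.69
Medical Insurance Levy: 7% × $19,475.00 = $1,363.25
Total: $5,072.69 + $1,363.25 = $6,435.94

$6,435.94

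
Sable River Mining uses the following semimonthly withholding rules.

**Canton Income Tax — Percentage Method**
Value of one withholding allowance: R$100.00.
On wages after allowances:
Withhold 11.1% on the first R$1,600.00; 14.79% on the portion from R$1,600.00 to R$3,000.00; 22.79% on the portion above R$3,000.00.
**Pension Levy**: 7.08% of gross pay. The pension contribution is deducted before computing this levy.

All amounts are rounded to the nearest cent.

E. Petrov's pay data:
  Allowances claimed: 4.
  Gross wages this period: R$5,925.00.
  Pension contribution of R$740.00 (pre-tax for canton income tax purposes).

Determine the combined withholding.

Canton Income Tax: taxable = R$5,925.00 − R$740.00 − 4×R$100.00 = R$4,785.00
  R$384.66 + 22.79% × (R$4,785.00 − R$3,000.00) = R$384.66 + 22.79% × R$1,785.00 = R$791.46
Pension Levy: 7.08% × R$5,185.00 = R$367.10
Total: R$791.46 + R$367.10 = R$1,158.56

R$1,158.56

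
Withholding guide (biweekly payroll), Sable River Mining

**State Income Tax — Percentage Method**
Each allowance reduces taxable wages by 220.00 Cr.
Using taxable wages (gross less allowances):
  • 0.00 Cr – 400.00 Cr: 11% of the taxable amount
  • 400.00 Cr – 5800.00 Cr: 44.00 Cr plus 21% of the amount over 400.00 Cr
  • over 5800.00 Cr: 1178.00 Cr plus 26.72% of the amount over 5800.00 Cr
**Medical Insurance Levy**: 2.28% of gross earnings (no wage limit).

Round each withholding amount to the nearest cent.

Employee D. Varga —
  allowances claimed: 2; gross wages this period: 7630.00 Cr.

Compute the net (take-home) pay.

5906.63 Cr

State Income Tax: taxable = 7630.00 Cr − 2×220.00 Cr = 7190.00 Cr
  1178.00 Cr + 26.72% × (7190.00 Cr − 5800.00 Cr) = 1178.00 Cr + 26.72% × 1390.00 Cr = 1549.41 Cr
Medical Insurance Levy: 2.28% × 7630.00 Cr = 173.96 Cr
Total withheld: 1549.41 Cr + 173.96 Cr = 1723.37 Cr
Net pay: 7630.00 Cr − 1723.37 Cr = 5906.63 Cr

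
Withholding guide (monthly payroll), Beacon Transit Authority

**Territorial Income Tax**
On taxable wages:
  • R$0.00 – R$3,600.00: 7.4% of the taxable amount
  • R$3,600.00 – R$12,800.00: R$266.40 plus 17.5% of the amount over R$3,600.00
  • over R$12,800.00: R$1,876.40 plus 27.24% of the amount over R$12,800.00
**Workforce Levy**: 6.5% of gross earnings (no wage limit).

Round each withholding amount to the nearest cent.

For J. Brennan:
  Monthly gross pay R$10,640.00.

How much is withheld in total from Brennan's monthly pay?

Territorial Income Tax: taxable = R$10,640.00
  R$266.40 + 17.5% × (R$10,640.00 − R$3,600.00) = R$266.40 + 17.5% × R$7,040.00 = R$1,498.40
Workforce Levy: 6.5% × R$10,640.00 = R$691.60
Total: R$1,498.40 + R$691.60 = R$2,190.00

R$2,190.00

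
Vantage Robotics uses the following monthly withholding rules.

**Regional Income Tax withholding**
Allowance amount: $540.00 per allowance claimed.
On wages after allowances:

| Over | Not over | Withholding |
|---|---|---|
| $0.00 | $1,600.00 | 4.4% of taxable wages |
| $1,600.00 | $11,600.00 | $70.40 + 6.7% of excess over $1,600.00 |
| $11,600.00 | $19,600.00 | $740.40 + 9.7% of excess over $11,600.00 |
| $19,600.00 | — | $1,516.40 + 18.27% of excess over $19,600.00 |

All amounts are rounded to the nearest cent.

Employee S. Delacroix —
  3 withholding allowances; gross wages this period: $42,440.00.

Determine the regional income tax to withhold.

$5,393.29

Regional Income Tax: taxable = $42,440.00 − 3×$540.00 = $40,820.00
  $1,516.40 + 18.27% × ($40,820.00 − $19,600.00) = $1,516.40 + 18.27% × $21,220.00 = $5,393.29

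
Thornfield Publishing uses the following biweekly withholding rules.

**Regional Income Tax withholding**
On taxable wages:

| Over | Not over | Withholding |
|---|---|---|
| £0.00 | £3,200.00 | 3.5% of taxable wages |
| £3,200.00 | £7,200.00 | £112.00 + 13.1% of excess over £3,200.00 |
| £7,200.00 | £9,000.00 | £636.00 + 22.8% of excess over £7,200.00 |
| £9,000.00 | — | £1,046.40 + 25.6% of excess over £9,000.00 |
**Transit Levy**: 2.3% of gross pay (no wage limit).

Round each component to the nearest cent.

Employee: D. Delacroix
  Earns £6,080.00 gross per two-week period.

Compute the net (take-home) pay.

£5,450.88

Regional Income Tax: taxable = £6,080.00
  £112.00 + 13.1% × (£6,080.00 − £3,200.00) = £112.00 + 13.1% × £2,880.00 = £489.28
Transit Levy: 2.3% × £6,080.00 = £139.84
Total withheld: £489.28 + £139.84 = £629.12
Net pay: £6,080.00 − £629.12 = £5,450.88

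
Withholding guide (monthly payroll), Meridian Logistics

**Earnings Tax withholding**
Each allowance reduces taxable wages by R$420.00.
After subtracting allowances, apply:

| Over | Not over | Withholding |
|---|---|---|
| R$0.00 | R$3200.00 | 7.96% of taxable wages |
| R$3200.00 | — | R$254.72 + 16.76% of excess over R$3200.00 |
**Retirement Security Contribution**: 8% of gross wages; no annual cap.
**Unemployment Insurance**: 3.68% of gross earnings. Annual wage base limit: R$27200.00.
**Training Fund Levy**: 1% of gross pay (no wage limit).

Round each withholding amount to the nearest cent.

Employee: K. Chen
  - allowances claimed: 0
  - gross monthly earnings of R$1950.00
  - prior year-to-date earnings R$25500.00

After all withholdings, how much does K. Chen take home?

R$1556.72

Earnings Tax: taxable = R$1950.00
  7.96% × R$1950.00 = R$155.22
Retirement Security Contribution: 8% × R$1950.00 = R$156.00
Unemployment Insurance: cap R$27200.00 − YTD R$25500.00 = R$1700.00 subject; 3.68% × R$1700.00 = R$62.56
Training Fund Levy: 1% × R$1950.00 = R$19.50
Total withheld: R$155.22 + R$156.00 + R$62.56 + R$19.50 = R$393.28
Net pay: R$1950.00 − R$393.28 = R$1556.72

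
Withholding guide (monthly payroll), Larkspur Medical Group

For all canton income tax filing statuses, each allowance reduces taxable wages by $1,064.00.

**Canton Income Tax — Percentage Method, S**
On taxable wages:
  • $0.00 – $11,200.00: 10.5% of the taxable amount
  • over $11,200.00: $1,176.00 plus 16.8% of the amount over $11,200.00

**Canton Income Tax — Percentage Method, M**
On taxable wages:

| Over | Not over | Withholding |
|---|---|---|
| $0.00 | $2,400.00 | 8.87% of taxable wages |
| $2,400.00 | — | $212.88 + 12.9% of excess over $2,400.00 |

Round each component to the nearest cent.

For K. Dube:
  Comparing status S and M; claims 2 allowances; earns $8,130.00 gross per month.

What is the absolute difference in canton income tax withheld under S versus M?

$47.33

Canton Income Tax (S): taxable = $8,130.00 − 2×$1,064.00 = $6,002.00
  10.5% × $6,002.00 = $630.21
Canton Income Tax (M): taxable = $8,130.00 − 2×$1,064.00 = $6,002.00
  $212.88 + 12.9% × ($6,002.00 − $2,400.00) = $212.88 + 12.9% × $3,602.00 = $677.54
Difference: |$630.21 − $677.54| = $47.33 (higher under M)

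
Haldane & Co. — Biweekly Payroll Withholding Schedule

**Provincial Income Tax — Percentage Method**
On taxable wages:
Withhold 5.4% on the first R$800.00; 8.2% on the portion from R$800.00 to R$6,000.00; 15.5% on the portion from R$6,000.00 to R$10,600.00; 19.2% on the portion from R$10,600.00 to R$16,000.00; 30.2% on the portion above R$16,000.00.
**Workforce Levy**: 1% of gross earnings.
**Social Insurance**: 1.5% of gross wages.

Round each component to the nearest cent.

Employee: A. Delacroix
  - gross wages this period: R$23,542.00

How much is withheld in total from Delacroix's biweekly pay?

R$5,085.63

Provincial Income Tax: taxable = R$23,542.00
  R$2,219.40 + 30.2% × (R$23,542.00 − R$16,000.00) = R$2,219.40 + 30.2% × R$7,542.00 = R$4,497.08
Workforce Levy: 1% × R$23,542.00 = R$235.42
Social Insurance: 1.5% × R$23,542.00 = R$353.13
Total: R$4,497.08 + R$235.42 + R$353.13 = R$5,085.63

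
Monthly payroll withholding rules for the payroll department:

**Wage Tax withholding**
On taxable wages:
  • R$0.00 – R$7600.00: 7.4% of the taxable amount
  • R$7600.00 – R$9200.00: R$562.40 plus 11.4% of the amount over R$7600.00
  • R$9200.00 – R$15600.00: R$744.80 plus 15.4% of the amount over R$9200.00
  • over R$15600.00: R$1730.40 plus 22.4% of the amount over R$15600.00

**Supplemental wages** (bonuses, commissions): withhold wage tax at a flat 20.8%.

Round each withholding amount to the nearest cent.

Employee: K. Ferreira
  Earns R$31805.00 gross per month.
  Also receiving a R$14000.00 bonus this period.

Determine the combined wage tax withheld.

Wage Tax: taxable = R$31805.00
  R$1730.40 + 22.4% × (R$31805.00 − R$15600.00) = R$1730.40 + 22.4% × R$16205.00 = R$5360.32
Supplemental (20.8% flat on bonus): 20.8% × R$14000.00 = R$2912.00
Total wage tax: R$5360.32 + R$2912.00 = R$8272.32

R$8272.32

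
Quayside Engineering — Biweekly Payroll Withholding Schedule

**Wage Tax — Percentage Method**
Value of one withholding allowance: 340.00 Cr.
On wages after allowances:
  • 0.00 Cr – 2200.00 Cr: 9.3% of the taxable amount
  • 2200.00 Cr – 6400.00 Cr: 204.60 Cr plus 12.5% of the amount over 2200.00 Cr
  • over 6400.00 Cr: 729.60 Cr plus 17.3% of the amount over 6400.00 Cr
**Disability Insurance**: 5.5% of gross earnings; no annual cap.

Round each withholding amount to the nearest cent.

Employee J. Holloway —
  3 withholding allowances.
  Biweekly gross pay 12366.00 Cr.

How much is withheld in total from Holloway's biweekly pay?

Wage Tax: taxable = 12366.00 Cr − 3×340.00 Cr = 11346.00 Cr
  729.60 Cr + 17.3% × (11346.00 Cr − 6400.00 Cr) = 729.60 Cr + 17.3% × 4946.00 Cr = 1585.26 Cr
Disability Insurance: 5.5% × 12366.00 Cr = 680.13 Cr
Total: 1585.26 Cr + 680.13 Cr = 2265.39 Cr

2265.39 Cr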